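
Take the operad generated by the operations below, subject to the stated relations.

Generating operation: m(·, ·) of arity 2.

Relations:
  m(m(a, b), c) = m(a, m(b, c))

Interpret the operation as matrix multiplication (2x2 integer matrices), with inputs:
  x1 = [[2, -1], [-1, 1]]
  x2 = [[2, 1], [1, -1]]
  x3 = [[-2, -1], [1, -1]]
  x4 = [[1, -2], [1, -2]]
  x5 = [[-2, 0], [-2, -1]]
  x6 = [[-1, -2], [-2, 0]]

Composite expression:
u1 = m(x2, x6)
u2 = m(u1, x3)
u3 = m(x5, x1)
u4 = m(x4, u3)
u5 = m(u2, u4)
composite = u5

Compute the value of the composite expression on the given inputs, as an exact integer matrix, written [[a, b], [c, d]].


[[24, 0], [-6, 0]]

m(x2, x6) = [[-4, -4], [1, -2]]
m(m(x2, x6), x3) = [[4, 8], [-4, 1]]
m(x5, x1) = [[-4, 2], [-3, 1]]
m(x4, m(x5, x1)) = [[2, 0], [2, 0]]
m(m(m(x2, x6), x3), m(x4, m(x5, x1))) = [[24, 0], [-6, 0]]


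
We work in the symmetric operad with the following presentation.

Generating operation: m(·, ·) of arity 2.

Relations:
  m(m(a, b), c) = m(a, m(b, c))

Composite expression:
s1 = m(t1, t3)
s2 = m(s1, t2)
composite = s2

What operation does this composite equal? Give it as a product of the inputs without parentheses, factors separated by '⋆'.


t1 ⋆ t3 ⋆ t2


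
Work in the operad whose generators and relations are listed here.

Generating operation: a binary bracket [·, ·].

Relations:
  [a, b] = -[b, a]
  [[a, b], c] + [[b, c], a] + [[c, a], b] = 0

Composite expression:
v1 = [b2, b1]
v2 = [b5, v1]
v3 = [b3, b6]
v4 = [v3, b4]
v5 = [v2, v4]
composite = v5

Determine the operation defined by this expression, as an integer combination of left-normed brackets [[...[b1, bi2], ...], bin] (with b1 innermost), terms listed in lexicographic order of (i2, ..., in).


[[[[[b1, b2], b5], b3], b6], b4] - [[[[[b1, b2], b5], b4], b3], b6] + [[[[[b1, b2], b5], b4], b6], b3] - [[[[[b1, b2], b5], b6], b3], b4]

Expand each bracket as ab - ba; the b1-initial words give the coefficients.
Composite bracket: [[b5, [b2, b1]], [[b3, b6], b4]]
Applying ab - ba throughout gives 32 signed words (2^5 = 32).
The b1-initial words carry the normal form:
  b1b2b5b3b6b4 (sign +1) contributes +[[[[[b1, b2], b5], b3], b6], b4]
  b1b2b5b4b3b6 (sign -1) contributes -[[[[[b1, b2], b5], b4], b3], b6]
  b1b2b5b4b6b3 (sign +1) contributes +[[[[[b1, b2], b5], b4], b6], b3]
  b1b2b5b6b3b4 (sign -1) contributes -[[[[[b1, b2], b5], b6], b3], b4]


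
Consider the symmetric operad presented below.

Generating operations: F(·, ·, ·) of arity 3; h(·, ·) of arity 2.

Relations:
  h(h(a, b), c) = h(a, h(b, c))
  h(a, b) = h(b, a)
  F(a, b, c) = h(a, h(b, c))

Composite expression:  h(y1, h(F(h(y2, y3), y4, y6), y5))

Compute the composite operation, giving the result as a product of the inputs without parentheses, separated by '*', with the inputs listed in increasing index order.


y1 * y2 * y3 * y4 * y5 * y6

Shape and order are irrelevant to h; the y-input set decides.
h(y2, y3) reduces to y2 * y3
F(h(y2, y3), y4, y6) reduces to y2 * y3 * y4 * y6
h(F(h(y2, y3), y4, y6), y5) reduces to y2 * y3 * y4 * y6 * y5
h(y1, h(F(h(y2, y3), y4, y6), y5)) reduces to y1 * y2 * y3 * y4 * y6 * y5
rearranged into index order: y1 * y2 * y3 * y4 * y5 * y6


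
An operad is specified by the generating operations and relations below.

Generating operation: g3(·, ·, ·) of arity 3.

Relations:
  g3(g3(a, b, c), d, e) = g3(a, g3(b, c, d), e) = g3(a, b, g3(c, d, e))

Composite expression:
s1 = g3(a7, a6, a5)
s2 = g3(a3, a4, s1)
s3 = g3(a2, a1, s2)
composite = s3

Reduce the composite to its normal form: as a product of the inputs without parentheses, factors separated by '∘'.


a2 ∘ a1 ∘ a3 ∘ a4 ∘ a7 ∘ a6 ∘ a5

Key point: g3 is associative — brackets drop, the a-order remains.
g3(a7, a6, a5) linearizes to a7 ∘ a6 ∘ a5
g3(a3, a4, g3(a7, a6, a5)) linearizes to a3 ∘ a4 ∘ a7 ∘ a6 ∘ a5
g3(a2, a1, g3(a3, a4, g3(a7, a6, a5))) linearizes to a2 ∘ a1 ∘ a3 ∘ a4 ∘ a7 ∘ a6 ∘ a5


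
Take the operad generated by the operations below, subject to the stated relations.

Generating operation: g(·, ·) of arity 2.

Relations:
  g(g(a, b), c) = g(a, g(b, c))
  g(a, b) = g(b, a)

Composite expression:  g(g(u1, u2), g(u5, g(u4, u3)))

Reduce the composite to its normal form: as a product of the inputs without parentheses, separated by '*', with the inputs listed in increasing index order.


u1 * u2 * u3 * u4 * u5


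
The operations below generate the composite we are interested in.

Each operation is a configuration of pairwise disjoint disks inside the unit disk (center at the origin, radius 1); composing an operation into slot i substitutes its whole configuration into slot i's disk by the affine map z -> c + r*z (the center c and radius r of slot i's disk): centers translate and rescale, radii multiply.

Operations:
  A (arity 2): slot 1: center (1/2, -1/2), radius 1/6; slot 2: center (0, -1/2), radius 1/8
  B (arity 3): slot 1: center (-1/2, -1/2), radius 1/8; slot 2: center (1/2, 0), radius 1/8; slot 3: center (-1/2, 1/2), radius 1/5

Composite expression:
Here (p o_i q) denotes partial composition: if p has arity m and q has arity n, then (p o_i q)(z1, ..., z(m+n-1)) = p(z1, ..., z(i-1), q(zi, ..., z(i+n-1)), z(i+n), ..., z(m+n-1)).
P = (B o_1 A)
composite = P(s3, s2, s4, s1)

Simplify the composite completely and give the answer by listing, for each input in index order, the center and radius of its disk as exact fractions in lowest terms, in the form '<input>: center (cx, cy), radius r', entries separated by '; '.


s1: center (-1/2, 1/2), radius 1/5; s2: center (-1/2, -9/16), radius 1/64; s3: center (-7/16, -9/16), radius 1/48; s4: center (1/2, 0), radius 1/8


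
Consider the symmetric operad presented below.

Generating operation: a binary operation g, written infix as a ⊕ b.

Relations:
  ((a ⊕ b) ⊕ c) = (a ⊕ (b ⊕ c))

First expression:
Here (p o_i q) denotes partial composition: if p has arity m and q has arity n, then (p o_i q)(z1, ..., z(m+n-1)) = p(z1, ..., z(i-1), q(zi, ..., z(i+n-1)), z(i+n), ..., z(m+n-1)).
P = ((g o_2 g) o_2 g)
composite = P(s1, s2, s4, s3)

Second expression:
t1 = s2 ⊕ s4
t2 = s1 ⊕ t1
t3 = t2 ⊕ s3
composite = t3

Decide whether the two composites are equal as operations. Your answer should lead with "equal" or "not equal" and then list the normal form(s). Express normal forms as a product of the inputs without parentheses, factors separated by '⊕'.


equal — both sides give s1 ⊕ s2 ⊕ s4 ⊕ s3


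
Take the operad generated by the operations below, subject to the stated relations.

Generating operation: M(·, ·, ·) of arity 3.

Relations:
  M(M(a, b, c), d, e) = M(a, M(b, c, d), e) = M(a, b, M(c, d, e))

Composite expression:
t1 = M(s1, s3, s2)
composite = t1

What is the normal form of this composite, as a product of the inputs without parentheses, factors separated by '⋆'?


s1 ⋆ s3 ⋆ s2

The M-tree's shape is irrelevant; the s-reading-order decides.
M(s1, s3, s2) spells out as s1 ⋆ s3 ⋆ s2


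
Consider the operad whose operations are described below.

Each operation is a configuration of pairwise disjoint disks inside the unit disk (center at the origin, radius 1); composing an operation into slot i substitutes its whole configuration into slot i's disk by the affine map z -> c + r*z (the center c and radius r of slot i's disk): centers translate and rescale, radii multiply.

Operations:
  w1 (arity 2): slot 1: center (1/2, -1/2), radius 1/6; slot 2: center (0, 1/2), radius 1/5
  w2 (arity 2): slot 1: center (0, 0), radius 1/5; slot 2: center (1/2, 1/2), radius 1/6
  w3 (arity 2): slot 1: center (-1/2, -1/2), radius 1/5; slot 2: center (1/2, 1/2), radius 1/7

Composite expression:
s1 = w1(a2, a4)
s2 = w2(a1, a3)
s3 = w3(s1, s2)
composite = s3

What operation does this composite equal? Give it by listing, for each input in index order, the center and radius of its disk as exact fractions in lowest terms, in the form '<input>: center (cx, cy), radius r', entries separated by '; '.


a1: center (1/2, 1/2), radius 1/35; a2: center (-2/5, -3/5), radius 1/30; a3: center (4/7, 4/7), radius 1/42; a4: center (-1/2, -2/5), radius 1/25


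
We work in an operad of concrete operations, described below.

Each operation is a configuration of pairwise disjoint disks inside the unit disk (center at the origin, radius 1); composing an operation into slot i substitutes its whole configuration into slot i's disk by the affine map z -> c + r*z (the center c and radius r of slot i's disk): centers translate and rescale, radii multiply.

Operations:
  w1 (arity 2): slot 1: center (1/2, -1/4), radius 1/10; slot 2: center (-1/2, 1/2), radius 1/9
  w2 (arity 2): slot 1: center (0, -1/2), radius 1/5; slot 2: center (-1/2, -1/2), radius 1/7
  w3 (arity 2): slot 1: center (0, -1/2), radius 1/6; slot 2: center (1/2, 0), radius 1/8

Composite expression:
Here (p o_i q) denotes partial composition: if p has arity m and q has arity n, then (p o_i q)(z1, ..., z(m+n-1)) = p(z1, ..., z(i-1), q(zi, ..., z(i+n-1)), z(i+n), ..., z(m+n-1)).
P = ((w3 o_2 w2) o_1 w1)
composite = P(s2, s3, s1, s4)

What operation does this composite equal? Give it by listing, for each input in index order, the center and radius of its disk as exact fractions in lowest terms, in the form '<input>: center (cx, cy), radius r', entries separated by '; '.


Affine substitution under w3: radii multiply and s-centers shift.
s2 passes through 2 substitutions, ending at center (1/12, -13/24), radius 1/60
s3 passes through 2 substitutions, ending at center (-1/12, -5/12), radius 1/54
s1 passes through 2 substitutions, ending at center (1/2, -1/16), radius 1/40
s4 passes through 2 substitutions, ending at center (7/16, -1/16), radius 1/56

s1: center (1/2, -1/16), radius 1/40; s2: center (1/12, -13/24), radius 1/60; s3: center (-1/12, -5/12), radius 1/54; s4: center (7/16, -1/16), radius 1/56


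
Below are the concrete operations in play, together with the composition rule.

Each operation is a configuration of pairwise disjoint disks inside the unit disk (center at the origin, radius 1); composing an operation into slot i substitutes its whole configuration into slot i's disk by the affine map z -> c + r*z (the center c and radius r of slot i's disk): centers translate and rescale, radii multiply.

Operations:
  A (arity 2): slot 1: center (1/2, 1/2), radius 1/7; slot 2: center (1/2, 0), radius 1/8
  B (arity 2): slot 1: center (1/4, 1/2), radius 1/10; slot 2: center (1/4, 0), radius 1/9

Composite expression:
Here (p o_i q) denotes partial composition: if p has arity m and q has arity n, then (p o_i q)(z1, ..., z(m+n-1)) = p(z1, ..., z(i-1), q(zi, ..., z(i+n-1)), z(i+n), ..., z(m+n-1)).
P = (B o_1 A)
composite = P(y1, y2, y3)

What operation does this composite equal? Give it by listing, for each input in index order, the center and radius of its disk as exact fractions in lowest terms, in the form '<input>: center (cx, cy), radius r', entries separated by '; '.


Affine substitution under B: radii multiply and y-centers shift.
y1 passes through 2 substitutions, ending at center (3/10, 11/20), radius 1/70
y2 passes through 2 substitutions, ending at center (3/10, 1/2), radius 1/80
y3 passes through 1 substitution, ending at center (1/4, 0), radius 1/9

y1: center (3/10, 11/20), radius 1/70; y2: center (3/10, 1/2), radius 1/80; y3: center (1/4, 0), radius 1/9


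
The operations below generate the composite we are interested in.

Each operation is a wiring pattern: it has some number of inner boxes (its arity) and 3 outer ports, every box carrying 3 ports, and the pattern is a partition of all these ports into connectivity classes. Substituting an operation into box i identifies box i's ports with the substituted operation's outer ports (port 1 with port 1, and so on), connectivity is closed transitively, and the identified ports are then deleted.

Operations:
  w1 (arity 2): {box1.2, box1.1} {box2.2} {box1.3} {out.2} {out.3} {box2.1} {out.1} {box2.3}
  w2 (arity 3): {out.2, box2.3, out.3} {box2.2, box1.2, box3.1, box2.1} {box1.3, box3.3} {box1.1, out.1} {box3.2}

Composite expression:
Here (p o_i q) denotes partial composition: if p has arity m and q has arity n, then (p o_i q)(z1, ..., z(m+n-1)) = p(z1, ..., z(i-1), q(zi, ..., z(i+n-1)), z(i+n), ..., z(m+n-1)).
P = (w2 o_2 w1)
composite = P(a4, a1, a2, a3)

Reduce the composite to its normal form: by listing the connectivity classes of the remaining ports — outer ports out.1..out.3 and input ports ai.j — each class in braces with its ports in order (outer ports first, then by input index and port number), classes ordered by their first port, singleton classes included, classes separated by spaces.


Two ports join when wires chain via w2-identified ports.
the subtree at w1 composes to {out.1} {out.2} {out.3} {a1.1, a1.2} {a1.3} {a2.1} {a2.2} {a2.3} on (a1, a2); out.j = own outer ports
the subtree at w2 composes to {out.1, a4.1} {out.2, out.3} {a1.1, a1.2} {a1.3} {a2.1} {a2.2} {a2.3} {a3.1, a4.2} {a3.2} {a3.3, a4.3} on (a4, a1, a2, a3); out.j = own outer ports

{out.1, a4.1} {out.2, out.3} {a1.1, a1.2} {a1.3} {a2.1} {a2.2} {a2.3} {a3.1, a4.2} {a3.2} {a3.3, a4.3}


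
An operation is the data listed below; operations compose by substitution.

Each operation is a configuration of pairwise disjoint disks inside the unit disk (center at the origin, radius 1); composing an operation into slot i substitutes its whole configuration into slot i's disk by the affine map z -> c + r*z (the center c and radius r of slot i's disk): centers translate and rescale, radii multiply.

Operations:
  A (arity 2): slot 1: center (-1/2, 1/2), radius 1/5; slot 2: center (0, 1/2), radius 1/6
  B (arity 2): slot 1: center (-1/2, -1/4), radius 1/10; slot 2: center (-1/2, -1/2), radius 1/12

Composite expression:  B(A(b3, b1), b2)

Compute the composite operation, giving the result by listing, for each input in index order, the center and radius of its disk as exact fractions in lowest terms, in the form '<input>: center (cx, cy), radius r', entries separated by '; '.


Affine substitution under B: radii multiply and b-centers shift.
b3 passes through 2 substitutions, ending at center (-11/20, -1/5), radius 1/50
b1 passes through 2 substitutions, ending at center (-1/2, -1/5), radius 1/60
b2 passes through 1 substitution, ending at center (-1/2, -1/2), radius 1/12

b1: center (-1/2, -1/5), radius 1/60; b2: center (-1/2, -1/2), radius 1/12; b3: center (-11/20, -1/5), radius 1/50


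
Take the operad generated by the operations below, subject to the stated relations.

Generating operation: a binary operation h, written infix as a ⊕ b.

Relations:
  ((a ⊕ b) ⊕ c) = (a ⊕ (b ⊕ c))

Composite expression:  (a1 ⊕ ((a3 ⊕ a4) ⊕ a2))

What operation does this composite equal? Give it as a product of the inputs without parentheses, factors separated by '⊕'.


Key point: h is associative — brackets drop, the a-order remains.
(a3 ⊕ a4) collapses to a3 ⊕ a4
((a3 ⊕ a4) ⊕ a2) collapses to a3 ⊕ a4 ⊕ a2
(a1 ⊕ ((a3 ⊕ a4) ⊕ a2)) collapses to a1 ⊕ a3 ⊕ a4 ⊕ a2

a1 ⊕ a3 ⊕ a4 ⊕ a2


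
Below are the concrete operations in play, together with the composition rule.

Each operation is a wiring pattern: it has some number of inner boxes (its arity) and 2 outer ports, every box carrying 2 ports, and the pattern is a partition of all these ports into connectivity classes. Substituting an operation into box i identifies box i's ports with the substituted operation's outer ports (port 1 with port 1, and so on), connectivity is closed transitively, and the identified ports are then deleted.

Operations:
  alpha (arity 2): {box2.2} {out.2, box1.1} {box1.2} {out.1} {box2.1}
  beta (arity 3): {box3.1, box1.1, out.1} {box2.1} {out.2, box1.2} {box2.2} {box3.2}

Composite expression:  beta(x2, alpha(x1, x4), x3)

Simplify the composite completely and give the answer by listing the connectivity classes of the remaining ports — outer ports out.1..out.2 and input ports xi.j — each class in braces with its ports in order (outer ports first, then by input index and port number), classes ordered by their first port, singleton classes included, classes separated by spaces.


{out.1, x2.1, x3.1} {out.2, x2.2} {x1.1} {x1.2} {x3.2} {x4.1} {x4.2}

After gluing at beta, chains via deleted ports link the x-ports.
the subtree at alpha composes to {out.1} {out.2, x1.1} {x1.2} {x4.1} {x4.2} on (x1, x4); out.j = own outer ports
the subtree at beta composes to {out.1, x2.1, x3.1} {out.2, x2.2} {x1.1} {x1.2} {x3.2} {x4.1} {x4.2} on (x2, x1, x4, x3); out.j = own outer ports


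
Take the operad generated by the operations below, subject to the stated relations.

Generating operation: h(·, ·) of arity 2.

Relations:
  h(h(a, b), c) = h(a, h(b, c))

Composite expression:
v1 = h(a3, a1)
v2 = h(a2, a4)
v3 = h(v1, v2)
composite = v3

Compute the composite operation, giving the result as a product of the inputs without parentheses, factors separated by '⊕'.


a3 ⊕ a1 ⊕ a2 ⊕ a4

All parenthesizations of h agree; list the a-inputs left to right.
h(a3, a1) unparenthesizes to a3 ⊕ a1
h(a2, a4) unparenthesizes to a2 ⊕ a4
h(h(a3, a1), h(a2, a4)) unparenthesizes to a3 ⊕ a1 ⊕ a2 ⊕ a4


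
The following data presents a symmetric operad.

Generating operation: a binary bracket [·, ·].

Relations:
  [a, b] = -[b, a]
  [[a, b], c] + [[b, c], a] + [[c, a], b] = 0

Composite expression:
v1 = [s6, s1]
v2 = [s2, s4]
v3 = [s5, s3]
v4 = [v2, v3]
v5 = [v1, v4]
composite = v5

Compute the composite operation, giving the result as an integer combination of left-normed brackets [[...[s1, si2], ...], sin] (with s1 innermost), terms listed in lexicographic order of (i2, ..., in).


[[[[[s1, s6], s2], s4], s3], s5] - [[[[[s1, s6], s2], s4], s5], s3] - [[[[[s1, s6], s3], s5], s2], s4] + [[[[[s1, s6], s3], s5], s4], s2] - [[[[[s1, s6], s4], s2], s3], s5] + [[[[[s1, s6], s4], s2], s5], s3] + [[[[[s1, s6], s5], s3], s2], s4] - [[[[[s1, s6], s5], s3], s4], s2]

In the tensor algebra, words opening s1 carry the s1-anchored form.
Composite bracket: [[s6, s1], [[s2, s4], [s5, s3]]]
Full expansion: 32 signed words from ab - ba (2^5 = 32).
Collect the words opening with s1:
  sign of s1s6s2s4s3s5 is +1, so it contributes +[[[[[s1, s6], s2], s4], s3], s5]
  sign of s1s6s2s4s5s3 is -1, so it contributes -[[[[[s1, s6], s2], s4], s5], s3]
  sign of s1s6s3s5s2s4 is -1, so it contributes -[[[[[s1, s6], s3], s5], s2], s4]
  sign of s1s6s3s5s4s2 is +1, so it contributes +[[[[[s1, s6], s3], s5], s4], s2]
  sign of s1s6s4s2s3s5 is -1, so it contributes -[[[[[s1, s6], s4], s2], s3], s5]
  sign of s1s6s4s2s5s3 is +1, so it contributes +[[[[[s1, s6], s4], s2], s5], s3]
  sign of s1s6s5s3s2s4 is +1, so it contributes +[[[[[s1, s6], s5], s3], s2], s4]
  sign of s1s6s5s3s4s2 is -1, so it contributes -[[[[[s1, s6], s5], s3], s4], s2]


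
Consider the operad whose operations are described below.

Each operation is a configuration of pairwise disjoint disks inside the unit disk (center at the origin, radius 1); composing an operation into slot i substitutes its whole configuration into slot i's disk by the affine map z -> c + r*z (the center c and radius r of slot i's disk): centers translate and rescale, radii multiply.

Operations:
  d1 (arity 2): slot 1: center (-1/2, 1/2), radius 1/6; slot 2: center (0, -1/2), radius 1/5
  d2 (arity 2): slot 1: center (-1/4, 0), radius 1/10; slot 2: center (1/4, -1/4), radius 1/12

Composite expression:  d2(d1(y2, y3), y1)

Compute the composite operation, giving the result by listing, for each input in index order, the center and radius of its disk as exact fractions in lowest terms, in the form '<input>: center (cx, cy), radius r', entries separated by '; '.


y1: center (1/4, -1/4), radius 1/12; y2: center (-3/10, 1/20), radius 1/60; y3: center (-1/4, -1/20), radius 1/50

Each y-disk chains the slot maps above it in d2; radii multiply.
input y2: applying the 2 nested substitutions gives center (-3/10, 1/20), radius 1/60
input y3: applying the 2 nested substitutions gives center (-1/4, -1/20), radius 1/50
input y1: applying the 1 nested substitution gives center (1/4, -1/4), radius 1/12


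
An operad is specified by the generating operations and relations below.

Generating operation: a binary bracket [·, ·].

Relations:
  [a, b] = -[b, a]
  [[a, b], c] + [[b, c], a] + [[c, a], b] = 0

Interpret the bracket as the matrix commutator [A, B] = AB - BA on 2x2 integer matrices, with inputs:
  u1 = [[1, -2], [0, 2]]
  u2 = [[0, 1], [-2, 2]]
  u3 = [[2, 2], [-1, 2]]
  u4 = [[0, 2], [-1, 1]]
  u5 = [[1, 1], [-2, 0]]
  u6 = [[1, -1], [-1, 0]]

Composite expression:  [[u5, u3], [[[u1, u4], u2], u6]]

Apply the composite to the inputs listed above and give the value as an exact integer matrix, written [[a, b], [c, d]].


[[70, -140], [-140, -70]]

[u5, u3] = [[3, 2], [1, -3]]
[u1, u4] = [[2, -4], [-1, -2]]
[[u1, u4], u2] = [[9, -4], [10, -9]]
[[[u1, u4], u2], u6] = [[14, -14], [28, -14]]
[[u5, u3], [[[u1, u4], u2], u6]] = [[70, -140], [-140, -70]]


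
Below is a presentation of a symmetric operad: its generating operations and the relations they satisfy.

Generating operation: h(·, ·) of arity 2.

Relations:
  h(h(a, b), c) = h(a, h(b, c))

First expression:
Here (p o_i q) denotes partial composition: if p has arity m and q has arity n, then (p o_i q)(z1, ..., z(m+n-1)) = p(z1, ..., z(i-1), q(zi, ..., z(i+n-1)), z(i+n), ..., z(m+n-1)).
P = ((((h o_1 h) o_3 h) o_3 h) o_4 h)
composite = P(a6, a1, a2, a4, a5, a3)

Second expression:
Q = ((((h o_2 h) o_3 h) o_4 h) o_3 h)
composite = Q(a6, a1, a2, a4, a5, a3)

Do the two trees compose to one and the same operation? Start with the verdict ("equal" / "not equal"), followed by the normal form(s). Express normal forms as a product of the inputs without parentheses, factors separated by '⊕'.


equal; the common form is a6 ⊕ a1 ⊕ a2 ⊕ a4 ⊕ a5 ⊕ a3


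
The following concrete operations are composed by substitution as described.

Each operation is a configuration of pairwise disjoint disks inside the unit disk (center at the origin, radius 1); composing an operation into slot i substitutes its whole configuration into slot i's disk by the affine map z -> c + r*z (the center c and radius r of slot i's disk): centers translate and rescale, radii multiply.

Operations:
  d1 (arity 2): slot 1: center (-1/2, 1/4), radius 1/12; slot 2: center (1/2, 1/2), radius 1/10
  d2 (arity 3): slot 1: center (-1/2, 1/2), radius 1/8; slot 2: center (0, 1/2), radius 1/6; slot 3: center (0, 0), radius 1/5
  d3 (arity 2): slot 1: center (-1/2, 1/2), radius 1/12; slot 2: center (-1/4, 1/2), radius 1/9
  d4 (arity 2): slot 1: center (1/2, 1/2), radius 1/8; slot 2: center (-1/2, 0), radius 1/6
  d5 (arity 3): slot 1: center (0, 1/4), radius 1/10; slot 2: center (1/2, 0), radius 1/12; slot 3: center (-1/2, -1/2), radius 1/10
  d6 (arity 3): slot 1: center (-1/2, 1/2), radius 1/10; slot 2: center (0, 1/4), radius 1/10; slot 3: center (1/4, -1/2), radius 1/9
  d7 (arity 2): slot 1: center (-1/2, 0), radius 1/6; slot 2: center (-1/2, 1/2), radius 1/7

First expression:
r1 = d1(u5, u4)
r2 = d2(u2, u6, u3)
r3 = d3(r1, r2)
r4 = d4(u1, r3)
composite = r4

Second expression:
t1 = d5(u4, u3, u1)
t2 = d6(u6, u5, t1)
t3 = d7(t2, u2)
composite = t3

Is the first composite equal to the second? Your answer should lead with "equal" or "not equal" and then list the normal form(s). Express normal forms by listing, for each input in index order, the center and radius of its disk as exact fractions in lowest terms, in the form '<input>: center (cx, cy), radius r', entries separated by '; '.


not equal; the first gives u1: center (1/2, 1/2), radius 1/8; u2: center (-119/216, 5/54), radius 1/432; u3: center (-13/24, 1/12), radius 1/270; u4: center (-83/144, 13/144), radius 1/720; u5: center (-85/144, 25/288), radius 1/864; u6: center (-13/24, 5/54), radius 1/324 and the second u1: center (-101/216, -5/54), radius 1/540; u2: center (-1/2, 1/2), radius 1/7; u3: center (-97/216, -1/12), radius 1/648; u4: center (-11/24, -17/216), radius 1/540; u5: center (-1/2, 1/24), radius 1/60; u6: center (-7/12, 1/12), radius 1/60

The first composite normalizes to u1: center (1/2, 1/2), radius 1/8; u2: center (-119/216, 5/54), radius 1/432; u3: center (-13/24, 1/12), radius 1/270; u4: center (-83/144, 13/144), radius 1/720; u5: center (-85/144, 25/288), radius 1/864; u6: center (-13/24, 5/54), radius 1/324
The second composite normalizes to u1: center (-101/216, -5/54), radius 1/540; u2: center (-1/2, 1/2), radius 1/7; u3: center (-97/216, -1/12), radius 1/648; u4: center (-11/24, -17/216), radius 1/540; u5: center (-1/2, 1/24), radius 1/60; u6: center (-7/12, 1/12), radius 1/60
Distinct normal forms: not equal.


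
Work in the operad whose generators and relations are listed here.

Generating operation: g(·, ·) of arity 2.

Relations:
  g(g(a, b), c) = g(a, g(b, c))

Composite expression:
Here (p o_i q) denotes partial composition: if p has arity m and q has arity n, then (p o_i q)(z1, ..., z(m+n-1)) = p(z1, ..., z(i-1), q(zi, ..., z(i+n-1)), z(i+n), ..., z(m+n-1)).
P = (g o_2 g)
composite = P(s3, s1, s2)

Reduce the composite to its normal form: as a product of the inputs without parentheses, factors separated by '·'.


s3 · s1 · s2

All parenthesizations of g agree; list the s-inputs left to right.
g(s1, s2) unparenthesizes to s1 · s2
g(s3, g(s1, s2)) unparenthesizes to s3 · s1 · s2


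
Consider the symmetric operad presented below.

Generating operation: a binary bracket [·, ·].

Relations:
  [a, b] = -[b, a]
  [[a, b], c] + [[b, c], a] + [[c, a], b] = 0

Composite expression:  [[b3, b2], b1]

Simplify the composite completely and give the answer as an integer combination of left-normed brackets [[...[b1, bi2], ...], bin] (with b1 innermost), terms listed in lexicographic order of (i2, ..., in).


[[b1, b2], b3] - [[b1, b3], b2]

In the tensor algebra, words opening b1 carry the b1-anchored form.
Composite bracket: [[b3, b2], b1]
Each bracket splits as ab - ba, giving 4 signed words (2^2 = 4).
The b1-initial words carry the normal form:
  sign of b1b2b3 is +1, so it contributes +[[b1, b2], b3]
  sign of b1b3b2 is -1, so it contributes -[[b1, b3], b2]


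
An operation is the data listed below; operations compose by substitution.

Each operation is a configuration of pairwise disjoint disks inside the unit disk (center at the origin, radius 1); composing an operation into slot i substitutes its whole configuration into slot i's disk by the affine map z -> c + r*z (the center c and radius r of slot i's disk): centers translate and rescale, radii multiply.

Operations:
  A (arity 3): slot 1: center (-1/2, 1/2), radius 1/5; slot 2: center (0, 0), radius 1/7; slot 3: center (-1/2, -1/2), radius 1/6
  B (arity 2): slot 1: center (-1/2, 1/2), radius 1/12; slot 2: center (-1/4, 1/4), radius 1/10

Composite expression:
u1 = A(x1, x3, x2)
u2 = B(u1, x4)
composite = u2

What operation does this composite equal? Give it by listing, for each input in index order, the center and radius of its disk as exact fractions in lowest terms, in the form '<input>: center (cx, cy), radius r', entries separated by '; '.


x1: center (-13/24, 13/24), radius 1/60; x2: center (-13/24, 11/24), radius 1/72; x3: center (-1/2, 1/2), radius 1/84; x4: center (-1/4, 1/4), radius 1/10


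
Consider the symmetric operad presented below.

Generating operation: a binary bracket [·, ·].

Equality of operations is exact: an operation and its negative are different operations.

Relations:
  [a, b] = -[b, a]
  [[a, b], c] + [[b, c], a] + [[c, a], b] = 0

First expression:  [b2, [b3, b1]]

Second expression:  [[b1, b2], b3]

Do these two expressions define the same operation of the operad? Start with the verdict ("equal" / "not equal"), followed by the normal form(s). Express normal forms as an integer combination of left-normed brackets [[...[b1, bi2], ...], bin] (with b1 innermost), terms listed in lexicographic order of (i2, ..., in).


In normal form, the first expression is [[b1, b3], b2]
In normal form, the second expression is [[b1, b2], b3]
Different reductions; not equal.

not equal — first [[b1, b3], b2], second [[b1, b2], b3]


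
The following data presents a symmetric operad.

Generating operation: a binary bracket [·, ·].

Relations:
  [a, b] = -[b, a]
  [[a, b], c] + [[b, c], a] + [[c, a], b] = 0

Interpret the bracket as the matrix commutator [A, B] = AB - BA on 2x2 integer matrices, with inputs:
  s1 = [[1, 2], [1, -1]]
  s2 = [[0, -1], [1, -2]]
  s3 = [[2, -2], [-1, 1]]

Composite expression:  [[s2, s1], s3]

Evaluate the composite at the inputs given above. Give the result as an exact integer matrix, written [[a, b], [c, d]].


[[-6, 6], [-6, 6]]

[s2, s1] = [[-3, 6], [0, 3]]
[[s2, s1], s3] = [[-6, 6], [-6, 6]]


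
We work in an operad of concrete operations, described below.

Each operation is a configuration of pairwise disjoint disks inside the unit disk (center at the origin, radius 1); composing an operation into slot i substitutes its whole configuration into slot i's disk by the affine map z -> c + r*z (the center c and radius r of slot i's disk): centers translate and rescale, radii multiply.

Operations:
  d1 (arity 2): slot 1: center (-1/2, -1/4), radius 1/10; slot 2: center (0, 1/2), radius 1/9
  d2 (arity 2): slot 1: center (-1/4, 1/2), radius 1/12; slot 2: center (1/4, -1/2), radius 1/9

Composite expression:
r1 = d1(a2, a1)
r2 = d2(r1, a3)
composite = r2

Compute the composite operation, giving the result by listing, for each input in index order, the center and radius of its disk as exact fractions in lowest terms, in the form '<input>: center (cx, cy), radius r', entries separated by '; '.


a1: center (-1/4, 13/24), radius 1/108; a2: center (-7/24, 23/48), radius 1/120; a3: center (1/4, -1/2), radius 1/9


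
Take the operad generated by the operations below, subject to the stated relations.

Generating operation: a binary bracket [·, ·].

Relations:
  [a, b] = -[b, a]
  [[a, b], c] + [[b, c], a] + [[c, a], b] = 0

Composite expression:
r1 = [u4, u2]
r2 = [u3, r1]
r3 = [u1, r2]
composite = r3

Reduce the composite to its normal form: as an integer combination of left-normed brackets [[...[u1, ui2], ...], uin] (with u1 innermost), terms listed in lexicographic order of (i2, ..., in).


[[[u1, u2], u4], u3] - [[[u1, u3], u2], u4] + [[[u1, u3], u4], u2] - [[[u1, u4], u2], u3]

Expand each bracket as ab - ba; the u1-initial words give the coefficients.
Composite bracket: [u1, [u3, [u4, u2]]]
The bracket unfolds into 8 signed words via [a, b] = ab - ba (2^3 = 8).
Keep just the words that open with u1:
  the word u1u2u4u3 carries sign +1 and contributes +[[[u1, u2], u4], u3]
  the word u1u3u2u4 carries sign -1 and contributes -[[[u1, u3], u2], u4]
  the word u1u3u4u2 carries sign +1 and contributes +[[[u1, u3], u4], u2]
  the word u1u4u2u3 carries sign -1 and contributes -[[[u1, u4], u2], u3]


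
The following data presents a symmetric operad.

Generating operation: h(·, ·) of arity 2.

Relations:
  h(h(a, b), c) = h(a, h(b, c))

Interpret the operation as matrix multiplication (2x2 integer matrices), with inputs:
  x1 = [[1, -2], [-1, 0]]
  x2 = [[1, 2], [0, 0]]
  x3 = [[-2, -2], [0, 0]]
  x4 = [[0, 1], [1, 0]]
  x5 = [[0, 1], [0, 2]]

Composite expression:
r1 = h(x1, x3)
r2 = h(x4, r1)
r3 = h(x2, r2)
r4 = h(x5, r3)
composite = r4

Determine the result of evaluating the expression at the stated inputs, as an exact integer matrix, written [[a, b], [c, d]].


[[0, 0], [0, 0]]


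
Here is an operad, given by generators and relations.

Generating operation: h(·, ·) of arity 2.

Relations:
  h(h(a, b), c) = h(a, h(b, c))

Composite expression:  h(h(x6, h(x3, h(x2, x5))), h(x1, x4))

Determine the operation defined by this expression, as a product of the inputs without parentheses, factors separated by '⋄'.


x6 ⋄ x3 ⋄ x2 ⋄ x5 ⋄ x1 ⋄ x4


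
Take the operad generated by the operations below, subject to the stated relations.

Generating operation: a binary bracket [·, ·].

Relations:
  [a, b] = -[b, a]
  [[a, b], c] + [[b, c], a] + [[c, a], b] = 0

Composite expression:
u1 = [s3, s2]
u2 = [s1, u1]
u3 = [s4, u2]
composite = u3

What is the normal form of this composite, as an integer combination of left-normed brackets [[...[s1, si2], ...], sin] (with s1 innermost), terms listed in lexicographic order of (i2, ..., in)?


[[[s1, s2], s3], s4] - [[[s1, s3], s2], s4]

Left-normed coefficients sit on the s1-initial expansion words.
Composite bracket: [s4, [s1, [s3, s2]]]
Expanding via [a, b] = ab - ba: 8 signed words (2^3 = 8).
Only words starting with s1 matter:
  s1s2s3s4 appears with sign +1, giving the term +[[[s1, s2], s3], s4]
  s1s3s2s4 appears with sign -1, giving the term -[[[s1, s3], s2], s4]


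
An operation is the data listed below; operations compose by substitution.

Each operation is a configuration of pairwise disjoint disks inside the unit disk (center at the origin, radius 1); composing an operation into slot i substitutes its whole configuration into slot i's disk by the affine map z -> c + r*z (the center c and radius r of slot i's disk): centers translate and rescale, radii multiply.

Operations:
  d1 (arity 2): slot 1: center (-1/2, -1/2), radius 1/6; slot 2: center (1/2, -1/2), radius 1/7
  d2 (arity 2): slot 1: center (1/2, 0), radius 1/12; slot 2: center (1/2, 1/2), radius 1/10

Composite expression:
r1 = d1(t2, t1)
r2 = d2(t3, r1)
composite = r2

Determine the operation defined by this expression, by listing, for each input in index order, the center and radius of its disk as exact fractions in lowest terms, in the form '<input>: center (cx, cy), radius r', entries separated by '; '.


t1: center (11/20, 9/20), radius 1/70; t2: center (9/20, 9/20), radius 1/60; t3: center (1/2, 0), radius 1/12

Below d2, radii multiply path by path; the t-disk centers shift.
input t3: applying the 1 nested substitution gives center (1/2, 0), radius 1/12
input t2: applying the 2 nested substitutions gives center (9/20, 9/20), radius 1/60
input t1: applying the 2 nested substitutions gives center (11/20, 9/20), radius 1/70


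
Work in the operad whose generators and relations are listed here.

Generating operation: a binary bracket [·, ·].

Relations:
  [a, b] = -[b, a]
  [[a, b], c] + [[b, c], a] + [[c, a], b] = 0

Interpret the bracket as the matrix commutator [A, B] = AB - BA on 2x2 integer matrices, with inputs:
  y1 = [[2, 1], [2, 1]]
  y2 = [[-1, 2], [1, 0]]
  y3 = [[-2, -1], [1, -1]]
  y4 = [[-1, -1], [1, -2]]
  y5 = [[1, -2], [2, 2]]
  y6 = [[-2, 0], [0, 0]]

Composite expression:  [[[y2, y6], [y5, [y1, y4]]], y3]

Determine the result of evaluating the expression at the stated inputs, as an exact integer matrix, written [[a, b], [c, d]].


[y2, y6] = [[0, 4], [-2, 0]]
[y1, y4] = [[3, -2], [1, -3]]
[y5, [y1, y4]] = [[2, 14], [13, -2]]
[[y2, y6], [y5, [y1, y4]]] = [[80, -16], [-8, -80]]
[[[y2, y6], [y5, [y1, y4]]], y3] = [[-24, -176], [-152, 24]]

[[-24, -176], [-152, 24]]


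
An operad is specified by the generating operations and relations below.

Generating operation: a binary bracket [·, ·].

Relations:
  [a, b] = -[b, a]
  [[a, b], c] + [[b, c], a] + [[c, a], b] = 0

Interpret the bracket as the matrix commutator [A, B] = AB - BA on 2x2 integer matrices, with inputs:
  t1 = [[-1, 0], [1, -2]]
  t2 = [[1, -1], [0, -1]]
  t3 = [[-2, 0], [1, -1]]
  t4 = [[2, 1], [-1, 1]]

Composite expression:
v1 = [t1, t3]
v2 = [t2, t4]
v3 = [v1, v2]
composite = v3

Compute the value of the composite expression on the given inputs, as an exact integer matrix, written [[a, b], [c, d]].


[[6, 0], [-4, -6]]

[t1, t3] = [[0, 0], [-2, 0]]
[t2, t4] = [[1, 3], [2, -1]]
[[t1, t3], [t2, t4]] = [[6, 0], [-4, -6]]


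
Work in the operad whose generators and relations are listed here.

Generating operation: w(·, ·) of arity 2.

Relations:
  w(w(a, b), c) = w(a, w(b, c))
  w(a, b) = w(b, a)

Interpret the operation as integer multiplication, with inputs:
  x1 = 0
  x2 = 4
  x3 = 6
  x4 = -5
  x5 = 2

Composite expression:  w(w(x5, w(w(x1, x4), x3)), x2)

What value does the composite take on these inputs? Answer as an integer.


w(x1, x4) = 0
w(w(x1, x4), x3) = 0
w(x5, w(w(x1, x4), x3)) = 0
w(w(x5, w(w(x1, x4), x3)), x2) = 0

0


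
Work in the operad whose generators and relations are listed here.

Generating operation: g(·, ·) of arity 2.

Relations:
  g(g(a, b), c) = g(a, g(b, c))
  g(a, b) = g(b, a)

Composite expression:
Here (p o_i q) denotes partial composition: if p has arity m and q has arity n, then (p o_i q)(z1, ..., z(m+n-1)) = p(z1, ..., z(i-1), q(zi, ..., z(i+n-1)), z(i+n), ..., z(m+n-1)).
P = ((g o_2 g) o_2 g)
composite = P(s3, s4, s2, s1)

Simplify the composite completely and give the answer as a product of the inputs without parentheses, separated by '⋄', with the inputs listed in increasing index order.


s1 ⋄ s2 ⋄ s3 ⋄ s4


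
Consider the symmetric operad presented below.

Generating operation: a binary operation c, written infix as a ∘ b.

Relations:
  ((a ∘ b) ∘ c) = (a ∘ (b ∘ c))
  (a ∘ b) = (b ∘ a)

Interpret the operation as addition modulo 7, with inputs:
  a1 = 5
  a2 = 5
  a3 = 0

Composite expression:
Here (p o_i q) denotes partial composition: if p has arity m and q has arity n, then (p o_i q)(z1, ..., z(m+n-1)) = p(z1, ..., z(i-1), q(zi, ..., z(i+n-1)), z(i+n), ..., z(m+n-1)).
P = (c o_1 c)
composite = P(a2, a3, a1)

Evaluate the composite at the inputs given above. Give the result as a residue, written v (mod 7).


(a2 ∘ a3) = 5
((a2 ∘ a3) ∘ a1) = 3

3 (mod 7)


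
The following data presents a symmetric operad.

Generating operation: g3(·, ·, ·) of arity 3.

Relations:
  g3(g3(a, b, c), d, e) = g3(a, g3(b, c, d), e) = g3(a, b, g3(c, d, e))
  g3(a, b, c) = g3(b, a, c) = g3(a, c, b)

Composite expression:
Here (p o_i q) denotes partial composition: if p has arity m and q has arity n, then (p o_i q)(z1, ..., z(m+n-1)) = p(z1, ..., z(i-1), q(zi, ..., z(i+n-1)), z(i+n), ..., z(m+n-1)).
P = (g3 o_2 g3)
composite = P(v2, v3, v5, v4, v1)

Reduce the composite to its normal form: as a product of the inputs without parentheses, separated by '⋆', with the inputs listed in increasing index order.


v1 ⋆ v2 ⋆ v3 ⋆ v4 ⋆ v5

Reordering under g3 is free, so list the v-inputs canonically.
g3(v3, v5, v4) flattens to v3 ⋆ v5 ⋆ v4
g3(v2, g3(v3, v5, v4), v1) flattens to v2 ⋆ v3 ⋆ v5 ⋆ v4 ⋆ v1
rearranged into index order: v1 ⋆ v2 ⋆ v3 ⋆ v4 ⋆ v5


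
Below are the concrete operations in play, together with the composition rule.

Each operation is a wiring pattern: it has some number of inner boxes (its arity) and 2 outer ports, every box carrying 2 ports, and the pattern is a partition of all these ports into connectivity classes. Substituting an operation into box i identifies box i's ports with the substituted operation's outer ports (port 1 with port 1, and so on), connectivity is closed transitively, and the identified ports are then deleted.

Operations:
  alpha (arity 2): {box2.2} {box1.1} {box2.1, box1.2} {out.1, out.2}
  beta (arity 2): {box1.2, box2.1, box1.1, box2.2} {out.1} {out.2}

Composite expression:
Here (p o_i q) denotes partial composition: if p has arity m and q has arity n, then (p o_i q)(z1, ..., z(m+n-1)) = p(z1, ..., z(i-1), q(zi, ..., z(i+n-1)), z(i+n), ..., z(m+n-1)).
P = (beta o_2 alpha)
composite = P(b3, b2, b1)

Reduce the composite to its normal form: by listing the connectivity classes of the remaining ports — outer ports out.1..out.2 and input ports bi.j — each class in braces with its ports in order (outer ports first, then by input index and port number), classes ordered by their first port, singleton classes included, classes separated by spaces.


{out.1} {out.2} {b1.1, b2.2} {b1.2} {b2.1} {b3.1, b3.2}

Substituting into beta glues patterns; closure does the rest.
composing alpha on (b2, b1), with out.j its own outer ports: {out.1, out.2} {b1.1, b2.2} {b1.2} {b2.1}
composing beta on (b3, b2, b1), with out.j its own outer ports: {out.1} {out.2} {b1.1, b2.2} {b1.2} {b2.1} {b3.1, b3.2}


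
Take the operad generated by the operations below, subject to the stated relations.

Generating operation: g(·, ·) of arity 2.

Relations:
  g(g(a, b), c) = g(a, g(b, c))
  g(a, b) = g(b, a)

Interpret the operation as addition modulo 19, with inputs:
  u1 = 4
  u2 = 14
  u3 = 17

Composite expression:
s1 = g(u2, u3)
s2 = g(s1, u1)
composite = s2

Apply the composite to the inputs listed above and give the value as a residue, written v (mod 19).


16 (mod 19)
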